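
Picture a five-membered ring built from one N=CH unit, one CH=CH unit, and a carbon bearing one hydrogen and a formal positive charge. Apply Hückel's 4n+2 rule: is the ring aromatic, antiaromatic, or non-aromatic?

Antiaromatic

Every ring atom contributes a p orbital perpendicular to the ring (each doubly-bonded ring atom is sp² with one p-orbital electron; the doubly-bonded nitrogens are pyridine-type — their lone pairs lie in the ring plane, leaving one electron in the p orbital; the carbocation has an empty p orbital), so the π system is cyclic and fully conjugated.
Tallying contributions gives 2 × 2 = 4 from the double-bond units + 0 from the CH(+) atom = 4.
A 4n π count (4, n = 1) in a planar conjugated ring means antiaromatic.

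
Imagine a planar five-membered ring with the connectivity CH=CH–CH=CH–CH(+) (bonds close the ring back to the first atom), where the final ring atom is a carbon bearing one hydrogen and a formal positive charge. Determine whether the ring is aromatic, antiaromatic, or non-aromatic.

Antiaromatic

Check conjugation: the double-bond atoms are sp², each contributing one p electron; the carbocation has an empty p orbital — every position has a p orbital, so the cyclic π system is continuous.
π-electron count: 2 × 2 = 4 from the double-bond units + 0 from the CH(+) atom = 4.
With 4 = 4·1 π electrons, Hückel's rule classifies the planar ring as antiaromatic.
This is the cyclopentadienyl cation.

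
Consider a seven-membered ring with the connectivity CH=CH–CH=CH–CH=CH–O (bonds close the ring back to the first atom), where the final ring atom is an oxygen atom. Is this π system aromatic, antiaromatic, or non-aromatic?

Antiaromatic

Every ring atom contributes a p orbital perpendicular to the ring (every atom in a ring double bond is sp² and brings one electron to the p orbital; the oxygen donates one lone pair from its p orbital), so the π system is cyclic and fully conjugated.
Adding the contributions, 3 × 2 = 6 from the double-bond units + 2 from the O atom = 8.
With 8 = 4·2 π electrons, Hückel's rule classifies the planar ring as antiaromatic.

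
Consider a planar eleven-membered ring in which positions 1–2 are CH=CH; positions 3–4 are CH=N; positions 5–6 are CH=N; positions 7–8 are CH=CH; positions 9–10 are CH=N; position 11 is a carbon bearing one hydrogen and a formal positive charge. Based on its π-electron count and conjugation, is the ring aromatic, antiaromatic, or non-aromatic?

Aromatic

Every ring atom contributes a p orbital perpendicular to the ring (each doubly-bonded ring atom is sp² with one p-orbital electron; each sp² =N– keeps its lone pair in-plane and puts one electron into the π system; the carbocation has an empty p orbital), so the π system is cyclic and fully conjugated.
Adding the contributions, 5 × 2 = 10 from the double-bond units + 0 from the CH(+) atom = 10.
10 = 4(2) + 2, which satisfies Hückel's 4n+2 rule.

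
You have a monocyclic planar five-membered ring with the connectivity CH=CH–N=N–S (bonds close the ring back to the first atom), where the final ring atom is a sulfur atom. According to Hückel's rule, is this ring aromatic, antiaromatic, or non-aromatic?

Every ring atom contributes a p orbital perpendicular to the ring (the double-bond atoms are sp², each contributing one p electron; the doubly-bonded nitrogens are pyridine-type — their lone pairs lie in the ring plane, leaving one electron in the p orbital; the sulfur donates one lone pair from its p orbital), so the π system is cyclic and fully conjugated.
Tallying contributions gives 2 × 2 = 4 from the double-bond units + 2 from the S atom = 6.
Since 6 = 4·1 + 2, the ring meets the 4n+2 criterion.

Aromatic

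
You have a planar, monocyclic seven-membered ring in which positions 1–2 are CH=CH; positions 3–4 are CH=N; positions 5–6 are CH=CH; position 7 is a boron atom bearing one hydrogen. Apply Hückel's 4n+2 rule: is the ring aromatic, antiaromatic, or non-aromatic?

Aromatic

All ring atoms are sp² and supply a p orbital to the ring (the double-bond atoms are sp², each contributing one p electron; each sp² =N– keeps its lone pair in-plane and puts one electron into the π system; the boron has an empty p orbital); the conjugation is uninterrupted.
Counting π electrons: 3 × 2 = 6 from the double-bond units + 0 from the BH atom = 6.
That gives a 4n+2 count (6, n = 1).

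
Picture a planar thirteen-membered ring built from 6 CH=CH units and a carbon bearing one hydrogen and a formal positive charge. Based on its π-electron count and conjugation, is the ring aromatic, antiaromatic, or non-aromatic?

Antiaromatic

All ring atoms are sp² and supply a p orbital to the ring (each doubly-bonded ring atom is sp² with one p-orbital electron; the carbocation has an empty p orbital); the conjugation is uninterrupted.
Counting π electrons: 6 × 2 = 12 from the double-bond units + 0 from the CH(+) atom = 12.
12 is a 4n count (n = 3), so the planar conjugated ring is antiaromatic.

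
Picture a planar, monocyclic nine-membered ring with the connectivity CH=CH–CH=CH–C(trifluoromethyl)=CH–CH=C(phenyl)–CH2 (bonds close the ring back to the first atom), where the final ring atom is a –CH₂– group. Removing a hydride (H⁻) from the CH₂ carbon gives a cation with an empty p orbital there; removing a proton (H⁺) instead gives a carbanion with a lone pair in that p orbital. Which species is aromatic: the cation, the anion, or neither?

The anion

In both ions every ring atom is sp² and contributes a p orbital, so both rings are fully conjugated.
Cation: 4 × 2 + 0 = 8 π electrons → 4(2), antiaromatic.
Anion: 4 × 2 + 2 = 10 π electrons → 4(2)+2, aromatic.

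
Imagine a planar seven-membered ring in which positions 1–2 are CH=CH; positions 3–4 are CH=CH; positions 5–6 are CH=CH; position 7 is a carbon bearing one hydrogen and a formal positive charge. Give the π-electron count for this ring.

All ring atoms are sp² and supply a p orbital to the ring (the double-bond atoms are sp², each contributing one p electron; the carbocation has an empty p orbital); the conjugation is uninterrupted.
π-electron count: 3 × 2 = 6 from the double-bond units + 0 from the CH(+) atom = 6.

6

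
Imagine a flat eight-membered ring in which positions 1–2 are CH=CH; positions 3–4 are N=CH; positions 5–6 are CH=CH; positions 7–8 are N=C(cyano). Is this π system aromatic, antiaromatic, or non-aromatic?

The p orbitals form a continuous loop: each doubly-bonded ring atom is sp² with one p-orbital electron; each =N– nitrogen is pyridine-type (lone pair in the sp² plane, one electron in the p orbital). The ring is fully conjugated.
Counting π electrons: 4 × 2 = 8 from the 4 double-bond units.
With 8 = 4·2 π electrons, Hückel's rule classifies the planar ring as antiaromatic.

Antiaromatic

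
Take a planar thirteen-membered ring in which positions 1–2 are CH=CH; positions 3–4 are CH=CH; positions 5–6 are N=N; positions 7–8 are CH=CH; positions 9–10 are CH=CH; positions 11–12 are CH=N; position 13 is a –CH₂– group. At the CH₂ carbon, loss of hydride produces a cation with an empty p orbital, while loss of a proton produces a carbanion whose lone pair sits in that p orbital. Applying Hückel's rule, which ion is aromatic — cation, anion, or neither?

In both ions every ring atom is sp² and contributes a p orbital, so both rings are fully conjugated.
Cation: 6 × 2 + 0 = 12 π electrons → 4(3), antiaromatic.
Anion: 6 × 2 + 2 = 14 π electrons → 4(3)+2, aromatic.

The anion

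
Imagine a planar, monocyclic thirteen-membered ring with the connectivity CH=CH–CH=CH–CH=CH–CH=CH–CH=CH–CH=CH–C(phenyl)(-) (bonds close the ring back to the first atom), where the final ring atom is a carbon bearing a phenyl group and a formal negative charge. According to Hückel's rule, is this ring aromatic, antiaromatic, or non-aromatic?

Aromatic

All ring atoms are sp² and supply a p orbital to the ring (every atom in a ring double bond is sp² and brings one electron to the p orbital; the carbanion's lone pair occupies the p orbital); the conjugation is uninterrupted.
π-electron count: 6 × 2 = 12 from the double-bond units + 2 from the C(phenyl)(-) atom = 14.
Since 14 = 4·3 + 2, the ring meets the 4n+2 criterion.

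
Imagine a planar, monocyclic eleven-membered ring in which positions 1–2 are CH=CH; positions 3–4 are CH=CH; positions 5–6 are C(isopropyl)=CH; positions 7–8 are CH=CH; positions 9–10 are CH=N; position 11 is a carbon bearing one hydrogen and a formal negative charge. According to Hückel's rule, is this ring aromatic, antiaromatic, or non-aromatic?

Check conjugation: the double-bond atoms are sp², each contributing one p electron; each =N– nitrogen is pyridine-type (lone pair in the sp² plane, one electron in the p orbital); the carbanion's lone pair occupies the p orbital — every position has a p orbital, so the cyclic π system is continuous.
π-electron count: 5 × 2 = 10 from the double-bond units + 2 from the CH(-) atom = 12.
12 = 4(3); a planar, fully conjugated 4n system is antiaromatic.

Antiaromatic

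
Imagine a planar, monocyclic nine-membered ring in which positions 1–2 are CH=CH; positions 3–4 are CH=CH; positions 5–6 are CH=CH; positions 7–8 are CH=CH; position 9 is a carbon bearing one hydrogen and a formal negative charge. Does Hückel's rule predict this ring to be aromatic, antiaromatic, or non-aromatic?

Aromatic

Every ring atom contributes a p orbital perpendicular to the ring (each doubly-bonded ring atom is sp² with one p-orbital electron; the carbanion's lone pair occupies the p orbital), so the π system is cyclic and fully conjugated.
Counting π electrons: 4 × 2 = 8 from the double-bond units + 2 from the CH(-) atom = 10.
Since 10 = 4·2 + 2, the ring meets the 4n+2 criterion.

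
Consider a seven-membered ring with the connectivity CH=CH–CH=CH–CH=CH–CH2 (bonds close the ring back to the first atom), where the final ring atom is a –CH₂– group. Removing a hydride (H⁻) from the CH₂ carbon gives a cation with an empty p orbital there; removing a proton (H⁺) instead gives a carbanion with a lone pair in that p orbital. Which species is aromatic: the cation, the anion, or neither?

In either ion the ring is fully conjugated: every atom, including the new sp² carbon, supplies a p orbital.
Cation: 3 × 2 + 0 = 6 π electrons → 4(1)+2, aromatic.
Anion: 3 × 2 + 2 = 8 π electrons → 4(2), antiaromatic.

The cation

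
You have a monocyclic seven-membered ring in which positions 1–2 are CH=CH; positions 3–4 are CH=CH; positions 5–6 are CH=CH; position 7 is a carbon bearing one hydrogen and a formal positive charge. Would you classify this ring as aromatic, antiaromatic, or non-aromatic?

Every ring atom contributes a p orbital perpendicular to the ring (the double-bond atoms are sp², each contributing one p electron; the carbocation has an empty p orbital), so the π system is cyclic and fully conjugated.
Adding the contributions, 3 × 2 = 6 from the double-bond units + 0 from the CH(+) atom = 6.
With 6 π electrons (n = 1), the Hückel 4n+2 condition holds.
(The species described is the tropylium cation.)

Aromatic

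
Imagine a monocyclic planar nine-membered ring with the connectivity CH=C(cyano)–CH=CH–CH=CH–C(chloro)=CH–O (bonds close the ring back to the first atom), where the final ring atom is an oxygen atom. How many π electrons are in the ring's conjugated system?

10

Every ring atom contributes a p orbital perpendicular to the ring (every atom in a ring double bond is sp² and brings one electron to the p orbital; the oxygen donates one lone pair from its p orbital), so the π system is cyclic and fully conjugated.
Adding the contributions, 4 × 2 = 8 from the double-bond units + 2 from the O atom = 10.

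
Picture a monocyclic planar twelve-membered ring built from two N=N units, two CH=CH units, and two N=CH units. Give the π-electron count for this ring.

12

The p orbitals form a continuous loop: every atom in a ring double bond is sp² and brings one electron to the p orbital; each sp² =N– keeps its lone pair in-plane and puts one electron into the π system. The ring is fully conjugated.
Tallying contributions gives 6 × 2 = 12 from the 6 double-bond units.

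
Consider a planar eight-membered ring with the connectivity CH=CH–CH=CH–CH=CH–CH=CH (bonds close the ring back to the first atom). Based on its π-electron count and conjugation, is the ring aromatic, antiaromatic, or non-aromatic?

Antiaromatic

All ring atoms are sp² and supply a p orbital to the ring (every atom in a ring double bond is sp² and brings one electron to the p orbital); the conjugation is uninterrupted.
Counting π electrons: 4 × 2 = 8 from the 4 double-bond units.
8 = 4(2); a planar, fully conjugated 4n system is antiaromatic.
This is cyclooctatetraene.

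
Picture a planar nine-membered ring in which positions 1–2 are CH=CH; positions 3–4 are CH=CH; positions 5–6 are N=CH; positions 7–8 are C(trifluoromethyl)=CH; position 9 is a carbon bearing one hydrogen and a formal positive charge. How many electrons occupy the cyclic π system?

8

The p orbitals form a continuous loop: every atom in a ring double bond is sp² and brings one electron to the p orbital; the doubly-bonded nitrogens are pyridine-type — their lone pairs lie in the ring plane, leaving one electron in the p orbital; the carbocation has an empty p orbital. The ring is fully conjugated.
Counting π electrons: 4 × 2 = 8 from the double-bond units + 0 from the CH(+) atom = 8.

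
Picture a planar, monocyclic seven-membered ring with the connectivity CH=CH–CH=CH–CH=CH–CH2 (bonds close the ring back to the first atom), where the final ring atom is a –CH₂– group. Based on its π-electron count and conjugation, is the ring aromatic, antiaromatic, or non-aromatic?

Non-aromatic

At the CH2 position, the tetrahedral CH₂ carbon is sp³ and has no p orbital in the ring π system; the ring's p-orbital overlap is broken there.
Hückel's rule only applies to fully conjugated rings, so this one is simply non-aromatic.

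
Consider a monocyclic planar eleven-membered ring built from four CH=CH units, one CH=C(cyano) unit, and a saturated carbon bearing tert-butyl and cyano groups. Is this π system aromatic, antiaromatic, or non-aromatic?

Non-aromatic

The C(tert-butyl)(cyano) position has four σ bonds — that saturated carbon is sp³ and has no p orbital in the ring π system — so the cyclic conjugation is interrupted.
Without a continuous loop of overlapping p orbitals the Hückel electron count never comes into play.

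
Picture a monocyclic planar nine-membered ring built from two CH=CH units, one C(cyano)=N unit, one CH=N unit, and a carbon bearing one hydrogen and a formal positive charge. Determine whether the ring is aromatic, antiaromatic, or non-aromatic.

Every ring atom contributes a p orbital perpendicular to the ring (every atom in a ring double bond is sp² and brings one electron to the p orbital; the doubly-bonded nitrogens are pyridine-type — their lone pairs lie in the ring plane, leaving one electron in the p orbital; the carbocation has an empty p orbital), so the π system is cyclic and fully conjugated.
π-electron count: 4 × 2 = 8 from the double-bond units + 0 from the CH(+) atom = 8.
A 4n π count (8, n = 2) in a planar conjugated ring means antiaromatic.

Antiaromatic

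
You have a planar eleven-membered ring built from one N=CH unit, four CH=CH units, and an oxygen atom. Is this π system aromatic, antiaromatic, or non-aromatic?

Check conjugation: each doubly-bonded ring atom is sp² with one p-orbital electron; the doubly-bonded nitrogens are pyridine-type — their lone pairs lie in the ring plane, leaving one electron in the p orbital; the oxygen donates one lone pair from its p orbital — every position has a p orbital, so the cyclic π system is continuous.
Counting π electrons: 5 × 2 = 10 from the double-bond units + 2 from the O atom = 12.
With 12 = 4·3 π electrons, Hückel's rule classifies the planar ring as antiaromatic.

Antiaromatic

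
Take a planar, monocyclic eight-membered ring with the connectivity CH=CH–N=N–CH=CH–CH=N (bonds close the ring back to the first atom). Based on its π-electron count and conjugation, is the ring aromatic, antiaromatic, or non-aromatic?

All ring atoms are sp² and supply a p orbital to the ring (every atom in a ring double bond is sp² and brings one electron to the p orbital; each =N– nitrogen is pyridine-type (lone pair in the sp² plane, one electron in the p orbital)); the conjugation is uninterrupted.
Counting π electrons: 4 × 2 = 8 from the 4 double-bond units.
8 = 4(2); a planar, fully conjugated 4n system is antiaromatic.

Antiaromatic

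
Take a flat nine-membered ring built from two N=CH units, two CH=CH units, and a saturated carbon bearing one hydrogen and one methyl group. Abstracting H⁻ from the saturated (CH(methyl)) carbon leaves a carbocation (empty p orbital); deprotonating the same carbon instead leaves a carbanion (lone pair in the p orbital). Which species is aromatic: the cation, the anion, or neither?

Both ions have a continuous loop of p orbitals — each ring atom is sp².
Cation: 4 × 2 + 0 = 8 π electrons → 4(2), antiaromatic.
Anion: 4 × 2 + 2 = 10 π electrons → 4(2)+2, aromatic.

The anion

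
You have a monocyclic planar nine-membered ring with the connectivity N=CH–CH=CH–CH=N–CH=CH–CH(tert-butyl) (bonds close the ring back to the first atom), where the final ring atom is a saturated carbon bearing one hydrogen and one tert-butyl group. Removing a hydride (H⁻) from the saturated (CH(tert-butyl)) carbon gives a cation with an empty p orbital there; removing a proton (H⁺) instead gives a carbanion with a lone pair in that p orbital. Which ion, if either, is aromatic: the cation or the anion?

The anion

In either ion the ring is fully conjugated: every atom, including the new sp² carbon, supplies a p orbital.
Cation: 4 × 2 + 0 = 8 π electrons → 4(2), antiaromatic.
Anion: 4 × 2 + 2 = 10 π electrons → 4(2)+2, aromatic.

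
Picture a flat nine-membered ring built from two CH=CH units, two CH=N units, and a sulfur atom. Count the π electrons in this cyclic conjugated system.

The p orbitals form a continuous loop: each doubly-bonded ring atom is sp² with one p-orbital electron; each =N– nitrogen is pyridine-type (lone pair in the sp² plane, one electron in the p orbital); the sulfur donates one lone pair from its p orbital. The ring is fully conjugated.
Counting π electrons: 4 × 2 = 8 from the double-bond units + 2 from the S atom = 10.

10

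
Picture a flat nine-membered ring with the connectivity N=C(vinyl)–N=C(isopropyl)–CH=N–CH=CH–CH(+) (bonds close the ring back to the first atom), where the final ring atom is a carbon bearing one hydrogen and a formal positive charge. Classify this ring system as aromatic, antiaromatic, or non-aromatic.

The p orbitals form a continuous loop: the double-bond atoms are sp², each contributing one p electron; the doubly-bonded nitrogens are pyridine-type — their lone pairs lie in the ring plane, leaving one electron in the p orbital; the carbocation has an empty p orbital. The ring is fully conjugated.
Tallying contributions gives 4 × 2 = 8 from the double-bond units + 0 from the CH(+) atom = 8.
8 = 4(2); a planar, fully conjugated 4n system is antiaromatic.

Antiaromatic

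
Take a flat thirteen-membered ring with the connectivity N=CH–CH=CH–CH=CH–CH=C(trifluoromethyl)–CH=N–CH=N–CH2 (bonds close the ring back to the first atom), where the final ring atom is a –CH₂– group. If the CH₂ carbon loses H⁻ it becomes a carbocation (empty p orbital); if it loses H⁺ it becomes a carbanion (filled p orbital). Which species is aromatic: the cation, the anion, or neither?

Both ions have a continuous loop of p orbitals — each ring atom is sp².
Cation: 6 × 2 + 0 = 12 π electrons → 4(3), antiaromatic.
Anion: 6 × 2 + 2 = 14 π electrons → 4(3)+2, aromatic.

The anion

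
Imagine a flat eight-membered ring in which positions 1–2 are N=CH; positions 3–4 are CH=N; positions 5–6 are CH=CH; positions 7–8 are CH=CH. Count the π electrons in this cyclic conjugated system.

8

Every ring atom contributes a p orbital perpendicular to the ring (every atom in a ring double bond is sp² and brings one electron to the p orbital; each =N– nitrogen is pyridine-type (lone pair in the sp² plane, one electron in the p orbital)), so the π system is cyclic and fully conjugated.
Adding the contributions, 4 × 2 = 8 from the 4 double-bond units.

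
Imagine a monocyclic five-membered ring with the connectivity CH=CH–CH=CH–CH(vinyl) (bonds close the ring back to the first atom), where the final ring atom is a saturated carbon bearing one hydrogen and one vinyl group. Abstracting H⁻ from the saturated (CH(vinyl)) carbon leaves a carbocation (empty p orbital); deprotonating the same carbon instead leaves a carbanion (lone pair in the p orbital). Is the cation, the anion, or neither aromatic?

The anion

In both ions every ring atom is sp² and contributes a p orbital, so both rings are fully conjugated.
Cation: 2 × 2 + 0 = 4 π electrons → 4(1), antiaromatic.
Anion: 2 × 2 + 2 = 6 π electrons → 4(1)+2, aromatic.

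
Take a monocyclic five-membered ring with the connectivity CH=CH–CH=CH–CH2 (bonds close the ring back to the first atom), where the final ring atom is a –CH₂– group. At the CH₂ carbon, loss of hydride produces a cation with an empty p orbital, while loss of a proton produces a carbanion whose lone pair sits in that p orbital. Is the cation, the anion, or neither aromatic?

The anion

Once that carbon is sp², every ring atom has a p orbital and both ions are fully conjugated.
Cation: 2 × 2 + 0 = 4 π electrons → 4(1), antiaromatic.
Anion: 2 × 2 + 2 = 6 π electrons → 4(1)+2, aromatic.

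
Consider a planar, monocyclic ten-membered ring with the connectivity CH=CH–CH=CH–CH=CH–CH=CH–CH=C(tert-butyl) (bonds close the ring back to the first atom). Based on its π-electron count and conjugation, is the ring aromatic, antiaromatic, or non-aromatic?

Aromatic

The p orbitals form a continuous loop: the double-bond atoms are sp², each contributing one p electron. The ring is fully conjugated.
Adding the contributions, 5 × 2 = 10 from the 5 double-bond units.
With 10 π electrons (n = 2), the Hückel 4n+2 condition holds.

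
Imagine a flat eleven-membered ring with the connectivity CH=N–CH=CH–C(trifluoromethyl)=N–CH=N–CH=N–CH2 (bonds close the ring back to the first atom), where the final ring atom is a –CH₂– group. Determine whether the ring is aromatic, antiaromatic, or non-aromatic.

Non-aromatic

Because the tetrahedral CH₂ carbon is sp³ and has no p orbital in the ring π system at the CH2 position, the π system cannot extend all the way around the ring.
Broken conjugation rules out both aromaticity and antiaromaticity.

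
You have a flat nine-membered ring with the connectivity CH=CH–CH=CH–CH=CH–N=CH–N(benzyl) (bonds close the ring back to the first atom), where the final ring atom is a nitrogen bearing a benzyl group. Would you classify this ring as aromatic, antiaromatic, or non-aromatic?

Aromatic

The p orbitals form a continuous loop: the double-bond atoms are sp², each contributing one p electron; the doubly-bonded nitrogens are pyridine-type — their lone pairs lie in the ring plane, leaving one electron in the p orbital; the pyrrole-type nitrogen donates its lone pair from the p orbital. The ring is fully conjugated.
Adding the contributions, 4 × 2 = 8 from the double-bond units + 2 from the N(benzyl) atom = 10.
That gives a 4n+2 count (10, n = 2).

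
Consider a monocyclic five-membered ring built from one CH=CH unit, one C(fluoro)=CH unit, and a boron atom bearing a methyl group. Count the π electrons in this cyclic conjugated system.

The p orbitals form a continuous loop: every atom in a ring double bond is sp² and brings one electron to the p orbital; the boron has an empty p orbital. The ring is fully conjugated.
π-electron count: 2 × 2 = 4 from the double-bond units + 0 from the B(methyl) atom = 4.

4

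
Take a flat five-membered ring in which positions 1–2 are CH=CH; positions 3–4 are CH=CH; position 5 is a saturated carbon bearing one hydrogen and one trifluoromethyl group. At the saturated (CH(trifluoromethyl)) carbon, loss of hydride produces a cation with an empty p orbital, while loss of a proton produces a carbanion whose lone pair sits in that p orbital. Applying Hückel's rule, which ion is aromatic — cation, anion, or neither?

In both ions every ring atom is sp² and contributes a p orbital, so both rings are fully conjugated.
Cation: 2 × 2 + 0 = 4 π electrons → 4(1), antiaromatic.
Anion: 2 × 2 + 2 = 6 π electrons → 4(1)+2, aromatic.

The anion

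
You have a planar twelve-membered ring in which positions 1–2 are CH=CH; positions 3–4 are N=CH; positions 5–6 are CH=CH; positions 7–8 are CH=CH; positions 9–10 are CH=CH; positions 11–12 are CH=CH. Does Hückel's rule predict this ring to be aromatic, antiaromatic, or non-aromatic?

Antiaromatic

All ring atoms are sp² and supply a p orbital to the ring (the double-bond atoms are sp², each contributing one p electron; each =N– nitrogen is pyridine-type (lone pair in the sp² plane, one electron in the p orbital)); the conjugation is uninterrupted.
π-electron count: 6 × 2 = 12 from the 6 double-bond units.
12 = 4(3); a planar, fully conjugated 4n system is antiaromatic.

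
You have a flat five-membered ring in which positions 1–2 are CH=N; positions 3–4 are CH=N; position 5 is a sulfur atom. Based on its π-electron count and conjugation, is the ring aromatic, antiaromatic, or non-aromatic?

Aromatic

All ring atoms are sp² and supply a p orbital to the ring (each doubly-bonded ring atom is sp² with one p-orbital electron; each =N– nitrogen is pyridine-type (lone pair in the sp² plane, one electron in the p orbital); the sulfur donates one lone pair from its p orbital); the conjugation is uninterrupted.
Tallying contributions gives 2 × 2 = 4 from the double-bond units + 2 from the S atom = 6.
That gives a 4n+2 count (6, n = 1).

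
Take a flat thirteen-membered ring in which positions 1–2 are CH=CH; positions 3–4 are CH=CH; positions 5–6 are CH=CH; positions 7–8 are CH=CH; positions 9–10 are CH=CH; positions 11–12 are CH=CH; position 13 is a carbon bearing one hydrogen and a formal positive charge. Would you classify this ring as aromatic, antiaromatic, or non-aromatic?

All ring atoms are sp² and supply a p orbital to the ring (the double-bond atoms are sp², each contributing one p electron; the carbocation has an empty p orbital); the conjugation is uninterrupted.
Counting π electrons: 6 × 2 = 12 from the double-bond units + 0 from the CH(+) atom = 12.
12 = 4(3); a planar, fully conjugated 4n system is antiaromatic.

Antiaromatic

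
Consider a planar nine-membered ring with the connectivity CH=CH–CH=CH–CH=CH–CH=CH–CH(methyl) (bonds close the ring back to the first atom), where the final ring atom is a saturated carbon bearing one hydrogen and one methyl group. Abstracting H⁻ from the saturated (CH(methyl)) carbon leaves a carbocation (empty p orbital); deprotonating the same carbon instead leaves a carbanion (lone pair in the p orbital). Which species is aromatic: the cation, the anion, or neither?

The anion

Once that carbon is sp², every ring atom has a p orbital and both ions are fully conjugated.
Cation: 4 × 2 + 0 = 8 π electrons → 4(2), antiaromatic.
Anion: 4 × 2 + 2 = 10 π electrons → 4(2)+2, aromatic.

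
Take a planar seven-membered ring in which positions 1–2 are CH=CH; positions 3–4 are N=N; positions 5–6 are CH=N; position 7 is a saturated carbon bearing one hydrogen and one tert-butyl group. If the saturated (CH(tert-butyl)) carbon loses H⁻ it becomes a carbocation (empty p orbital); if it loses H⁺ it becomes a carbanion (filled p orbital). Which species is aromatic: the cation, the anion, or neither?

The cation

Once that carbon is sp², every ring atom has a p orbital and both ions are fully conjugated.
Cation: 3 × 2 + 0 = 6 π electrons → 4(1)+2, aromatic.
Anion: 3 × 2 + 2 = 8 π electrons → 4(2), antiaromatic.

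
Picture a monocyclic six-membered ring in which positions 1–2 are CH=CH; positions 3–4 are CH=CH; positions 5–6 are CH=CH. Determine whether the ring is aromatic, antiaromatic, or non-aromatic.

Aromatic

Every ring atom contributes a p orbital perpendicular to the ring (every atom in a ring double bond is sp² and brings one electron to the p orbital), so the π system is cyclic and fully conjugated.
Adding the contributions, 3 × 2 = 6 from the 3 double-bond units.
Since 6 = 4·1 + 2, the ring meets the 4n+2 criterion.
(This ring is benzene.)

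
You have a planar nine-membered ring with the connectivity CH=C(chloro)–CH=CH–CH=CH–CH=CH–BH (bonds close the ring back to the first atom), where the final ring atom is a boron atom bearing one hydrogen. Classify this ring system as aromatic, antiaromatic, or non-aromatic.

Antiaromatic

The p orbitals form a continuous loop: the double-bond atoms are sp², each contributing one p electron; the boron has an empty p orbital. The ring is fully conjugated.
Tallying contributions gives 4 × 2 = 8 from the double-bond units + 0 from the BH atom = 8.
8 is a 4n count (n = 2), so the planar conjugated ring is antiaromatic.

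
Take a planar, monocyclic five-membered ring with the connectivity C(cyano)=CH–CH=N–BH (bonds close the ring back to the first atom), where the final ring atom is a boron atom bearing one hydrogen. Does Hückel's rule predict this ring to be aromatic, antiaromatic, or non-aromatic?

Antiaromatic

Check conjugation: each doubly-bonded ring atom is sp² with one p-orbital electron; each sp² =N– keeps its lone pair in-plane and puts one electron into the π system; the boron has an empty p orbital — every position has a p orbital, so the cyclic π system is continuous.
π-electron count: 2 × 2 = 4 from the double-bond units + 0 from the BH atom = 4.
With 4 = 4·1 π electrons, Hückel's rule classifies the planar ring as antiaromatic.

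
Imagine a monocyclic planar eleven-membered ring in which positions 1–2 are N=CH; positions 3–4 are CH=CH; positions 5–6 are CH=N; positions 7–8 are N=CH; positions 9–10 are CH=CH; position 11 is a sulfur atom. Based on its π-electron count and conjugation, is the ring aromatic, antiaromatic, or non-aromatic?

Antiaromatic

All ring atoms are sp² and supply a p orbital to the ring (the double-bond atoms are sp², each contributing one p electron; each =N– nitrogen is pyridine-type (lone pair in the sp² plane, one electron in the p orbital); the sulfur donates one lone pair from its p orbital); the conjugation is uninterrupted.
Tallying contributions gives 5 × 2 = 10 from the double-bond units + 2 from the S atom = 12.
12 = 4(3); a planar, fully conjugated 4n system is antiaromatic.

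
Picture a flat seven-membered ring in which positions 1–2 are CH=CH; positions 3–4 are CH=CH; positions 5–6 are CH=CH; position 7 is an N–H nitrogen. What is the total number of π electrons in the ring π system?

8

The p orbitals form a continuous loop: each doubly-bonded ring atom is sp² with one p-orbital electron; the pyrrole-type nitrogen donates its lone pair from the p orbital. The ring is fully conjugated.
Counting π electrons: 3 × 2 = 6 from the double-bond units + 2 from the NH atom = 8.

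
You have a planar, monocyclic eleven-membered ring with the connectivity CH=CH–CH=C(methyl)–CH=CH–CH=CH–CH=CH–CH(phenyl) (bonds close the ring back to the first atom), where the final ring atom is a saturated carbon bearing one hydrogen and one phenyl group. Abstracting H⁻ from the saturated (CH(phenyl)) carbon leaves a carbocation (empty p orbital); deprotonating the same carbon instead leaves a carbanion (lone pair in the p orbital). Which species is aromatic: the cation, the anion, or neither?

In either ion the ring is fully conjugated: every atom, including the new sp² carbon, supplies a p orbital.
Cation: 5 × 2 + 0 = 10 π electrons → 4(2)+2, aromatic.
Anion: 5 × 2 + 2 = 12 π electrons → 4(3), antiaromatic.

The cation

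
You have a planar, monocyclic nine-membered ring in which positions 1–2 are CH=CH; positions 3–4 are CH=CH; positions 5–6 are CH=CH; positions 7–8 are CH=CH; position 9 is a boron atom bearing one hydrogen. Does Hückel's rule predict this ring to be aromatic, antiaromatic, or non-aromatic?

Antiaromatic

Every ring atom contributes a p orbital perpendicular to the ring (each doubly-bonded ring atom is sp² with one p-orbital electron; the boron has an empty p orbital), so the π system is cyclic and fully conjugated.
π-electron count: 4 × 2 = 8 from the double-bond units + 0 from the BH atom = 8.
8 is a 4n count (n = 2), so the planar conjugated ring is antiaromatic.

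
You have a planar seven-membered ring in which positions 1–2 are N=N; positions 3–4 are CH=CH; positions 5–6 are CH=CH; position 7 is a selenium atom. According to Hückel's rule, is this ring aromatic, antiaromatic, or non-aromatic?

Antiaromatic

The p orbitals form a continuous loop: every atom in a ring double bond is sp² and brings one electron to the p orbital; each sp² =N– keeps its lone pair in-plane and puts one electron into the π system; the selenium donates one lone pair from its p orbital. The ring is fully conjugated.
π-electron count: 3 × 2 = 6 from the double-bond units + 2 from the Se atom = 8.
A 4n π count (8, n = 2) in a planar conjugated ring means antiaromatic.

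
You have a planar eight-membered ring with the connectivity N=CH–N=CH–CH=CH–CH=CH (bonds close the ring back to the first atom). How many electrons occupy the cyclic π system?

Every ring atom contributes a p orbital perpendicular to the ring (the double-bond atoms are sp², each contributing one p electron; each =N– nitrogen is pyridine-type (lone pair in the sp² plane, one electron in the p orbital)), so the π system is cyclic and fully conjugated.
Adding the contributions, 4 × 2 = 8 from the 4 double-bond units.

8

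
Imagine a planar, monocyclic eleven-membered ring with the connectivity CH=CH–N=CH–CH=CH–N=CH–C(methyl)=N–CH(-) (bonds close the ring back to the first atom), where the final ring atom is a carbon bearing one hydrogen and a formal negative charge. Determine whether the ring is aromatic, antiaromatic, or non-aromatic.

Antiaromatic

Check conjugation: each doubly-bonded ring atom is sp² with one p-orbital electron; the doubly-bonded nitrogens are pyridine-type — their lone pairs lie in the ring plane, leaving one electron in the p orbital; the carbanion's lone pair occupies the p orbital — every position has a p orbital, so the cyclic π system is continuous.
Tallying contributions gives 5 × 2 = 10 from the double-bond units + 2 from the CH(-) atom = 12.
A 4n π count (12, n = 3) in a planar conjugated ring means antiaromatic.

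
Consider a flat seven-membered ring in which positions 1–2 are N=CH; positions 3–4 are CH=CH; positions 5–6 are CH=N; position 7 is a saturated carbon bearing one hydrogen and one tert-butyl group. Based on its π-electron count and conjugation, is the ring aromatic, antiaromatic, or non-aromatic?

At the CH(tert-butyl) position, that saturated carbon is sp³ and has no p orbital in the ring π system; the ring's p-orbital overlap is broken there.
Hückel's rule only applies to fully conjugated rings, so this one is simply non-aromatic.

Non-aromatic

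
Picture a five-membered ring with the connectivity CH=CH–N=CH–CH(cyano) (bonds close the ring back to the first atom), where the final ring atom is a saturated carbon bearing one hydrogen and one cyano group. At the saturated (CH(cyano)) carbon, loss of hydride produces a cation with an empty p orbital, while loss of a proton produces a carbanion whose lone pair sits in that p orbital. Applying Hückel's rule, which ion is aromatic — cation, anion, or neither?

The anion

Both ions have a continuous loop of p orbitals — each ring atom is sp².
Cation: 2 × 2 + 0 = 4 π electrons → 4(1), antiaromatic.
Anion: 2 × 2 + 2 = 6 π electrons → 4(1)+2, aromatic.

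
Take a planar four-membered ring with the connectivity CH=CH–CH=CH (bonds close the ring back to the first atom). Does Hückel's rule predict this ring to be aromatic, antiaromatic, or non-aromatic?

Check conjugation: every atom in a ring double bond is sp² and brings one electron to the p orbital — every position has a p orbital, so the cyclic π system is continuous.
π-electron count: 2 × 2 = 4 from the 2 double-bond units.
A 4n π count (4, n = 1) in a planar conjugated ring means antiaromatic.
This is cyclobutadiene.

Antiaromatic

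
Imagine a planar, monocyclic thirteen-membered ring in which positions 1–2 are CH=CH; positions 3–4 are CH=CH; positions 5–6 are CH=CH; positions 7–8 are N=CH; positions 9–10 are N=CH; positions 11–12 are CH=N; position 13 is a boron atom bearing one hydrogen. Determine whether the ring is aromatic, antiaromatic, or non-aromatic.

All ring atoms are sp² and supply a p orbital to the ring (every atom in a ring double bond is sp² and brings one electron to the p orbital; the doubly-bonded nitrogens are pyridine-type — their lone pairs lie in the ring plane, leaving one electron in the p orbital; the boron has an empty p orbital); the conjugation is uninterrupted.
π-electron count: 6 × 2 = 12 from the double-bond units + 0 from the BH atom = 12.
12 = 4(3); a planar, fully conjugated 4n system is antiaromatic.

Antiaromatic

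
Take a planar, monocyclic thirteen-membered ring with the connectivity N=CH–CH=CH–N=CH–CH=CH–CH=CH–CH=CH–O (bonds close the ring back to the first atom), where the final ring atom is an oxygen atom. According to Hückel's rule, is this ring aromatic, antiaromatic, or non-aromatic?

Aromatic

Check conjugation: every atom in a ring double bond is sp² and brings one electron to the p orbital; the doubly-bonded nitrogens are pyridine-type — their lone pairs lie in the ring plane, leaving one electron in the p orbital; the oxygen donates one lone pair from its p orbital — every position has a p orbital, so the cyclic π system is continuous.
π-electron count: 6 × 2 = 12 from the double-bond units + 2 from the O atom = 14.
14 = 4(3) + 2, which satisfies Hückel's 4n+2 rule.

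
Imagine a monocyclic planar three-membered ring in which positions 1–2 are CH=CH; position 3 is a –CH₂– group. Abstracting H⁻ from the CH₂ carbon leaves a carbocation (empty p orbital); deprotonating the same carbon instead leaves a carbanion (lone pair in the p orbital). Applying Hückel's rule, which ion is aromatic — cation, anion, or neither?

Once that carbon is sp², every ring atom has a p orbital and both ions are fully conjugated.
Cation: 1 × 2 + 0 = 2 π electrons → 4(0)+2, aromatic.
Anion: 1 × 2 + 2 = 4 π electrons → 4(1), antiaromatic.

The cation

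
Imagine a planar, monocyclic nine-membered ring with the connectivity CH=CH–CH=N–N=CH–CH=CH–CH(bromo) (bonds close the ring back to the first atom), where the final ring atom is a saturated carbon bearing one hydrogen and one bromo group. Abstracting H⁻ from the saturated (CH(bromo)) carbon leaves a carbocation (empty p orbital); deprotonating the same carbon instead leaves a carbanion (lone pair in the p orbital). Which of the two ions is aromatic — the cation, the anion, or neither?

The anion

In either ion the ring is fully conjugated: every atom, including the new sp² carbon, supplies a p orbital.
Cation: 4 × 2 + 0 = 8 π electrons → 4(2), antiaromatic.
Anion: 4 × 2 + 2 = 10 π electrons → 4(2)+2, aromatic.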